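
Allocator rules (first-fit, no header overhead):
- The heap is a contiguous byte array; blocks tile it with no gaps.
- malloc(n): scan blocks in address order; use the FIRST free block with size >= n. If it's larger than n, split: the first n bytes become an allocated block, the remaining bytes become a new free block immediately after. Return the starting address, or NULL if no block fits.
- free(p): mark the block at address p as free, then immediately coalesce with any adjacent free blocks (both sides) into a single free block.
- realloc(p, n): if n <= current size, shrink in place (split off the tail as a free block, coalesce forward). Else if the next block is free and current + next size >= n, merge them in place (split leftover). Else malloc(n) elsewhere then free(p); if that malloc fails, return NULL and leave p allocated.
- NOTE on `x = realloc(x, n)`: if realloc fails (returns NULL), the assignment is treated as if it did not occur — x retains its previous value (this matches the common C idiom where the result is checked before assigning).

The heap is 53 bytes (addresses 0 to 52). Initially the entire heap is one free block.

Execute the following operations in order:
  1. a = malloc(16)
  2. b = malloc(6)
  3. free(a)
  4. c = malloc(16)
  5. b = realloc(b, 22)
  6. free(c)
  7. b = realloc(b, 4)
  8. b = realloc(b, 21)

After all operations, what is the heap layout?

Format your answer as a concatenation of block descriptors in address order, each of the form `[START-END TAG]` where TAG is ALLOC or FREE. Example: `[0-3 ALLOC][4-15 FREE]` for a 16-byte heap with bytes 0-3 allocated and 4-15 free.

Op 1: a = malloc(16) -> a = 0; heap: [0-15 ALLOC][16-52 FREE]
Op 2: b = malloc(6) -> b = 16; heap: [0-15 ALLOC][16-21 ALLOC][22-52 FREE]
Op 3: free(a) -> (freed a); heap: [0-15 FREE][16-21 ALLOC][22-52 FREE]
Op 4: c = malloc(16) -> c = 0; heap: [0-15 ALLOC][16-21 ALLOC][22-52 FREE]
Op 5: b = realloc(b, 22) -> b = 16; heap: [0-15 ALLOC][16-37 ALLOC][38-52 FREE]
Op 6: free(c) -> (freed c); heap: [0-15 FREE][16-37 ALLOC][38-52 FREE]
Op 7: b = realloc(b, 4) -> b = 16; heap: [0-15 FREE][16-19 ALLOC][20-52 FREE]
Op 8: b = realloc(b, 21) -> b = 16; heap: [0-15 FREE][16-36 ALLOC][37-52 FREE]

Answer: [0-15 FREE][16-36 ALLOC][37-52 FREE]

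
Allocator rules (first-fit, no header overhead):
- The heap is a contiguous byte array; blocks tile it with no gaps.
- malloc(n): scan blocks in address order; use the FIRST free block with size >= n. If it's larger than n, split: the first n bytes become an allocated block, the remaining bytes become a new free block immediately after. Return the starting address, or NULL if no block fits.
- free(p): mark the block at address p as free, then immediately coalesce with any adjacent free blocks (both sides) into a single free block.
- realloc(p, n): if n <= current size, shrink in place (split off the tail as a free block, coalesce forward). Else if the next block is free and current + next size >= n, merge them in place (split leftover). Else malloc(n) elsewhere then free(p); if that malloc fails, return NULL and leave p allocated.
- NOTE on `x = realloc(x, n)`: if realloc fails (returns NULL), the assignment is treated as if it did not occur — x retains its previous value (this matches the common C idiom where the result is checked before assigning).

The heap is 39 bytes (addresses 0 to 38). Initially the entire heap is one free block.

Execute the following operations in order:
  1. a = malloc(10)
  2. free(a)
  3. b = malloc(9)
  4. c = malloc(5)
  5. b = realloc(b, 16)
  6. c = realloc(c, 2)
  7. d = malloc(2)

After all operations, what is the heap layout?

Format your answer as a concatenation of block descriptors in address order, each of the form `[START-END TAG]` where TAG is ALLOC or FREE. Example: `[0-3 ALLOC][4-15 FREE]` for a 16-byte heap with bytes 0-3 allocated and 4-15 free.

Op 1: a = malloc(10) -> a = 0; heap: [0-9 ALLOC][10-38 FREE]
Op 2: free(a) -> (freed a); heap: [0-38 FREE]
Op 3: b = malloc(9) -> b = 0; heap: [0-8 ALLOC][9-38 FREE]
Op 4: c = malloc(5) -> c = 9; heap: [0-8 ALLOC][9-13 ALLOC][14-38 FREE]
Op 5: b = realloc(b, 16) -> b = 14; heap: [0-8 FREE][9-13 ALLOC][14-29 ALLOC][30-38 FREE]
Op 6: c = realloc(c, 2) -> c = 9; heap: [0-8 FREE][9-10 ALLOC][11-13 FREE][14-29 ALLOC][30-38 FREE]
Op 7: d = malloc(2) -> d = 0; heap: [0-1 ALLOC][2-8 FREE][9-10 ALLOC][11-13 FREE][14-29 ALLOC][30-38 FREE]

Answer: [0-1 ALLOC][2-8 FREE][9-10 ALLOC][11-13 FREE][14-29 ALLOC][30-38 FREE]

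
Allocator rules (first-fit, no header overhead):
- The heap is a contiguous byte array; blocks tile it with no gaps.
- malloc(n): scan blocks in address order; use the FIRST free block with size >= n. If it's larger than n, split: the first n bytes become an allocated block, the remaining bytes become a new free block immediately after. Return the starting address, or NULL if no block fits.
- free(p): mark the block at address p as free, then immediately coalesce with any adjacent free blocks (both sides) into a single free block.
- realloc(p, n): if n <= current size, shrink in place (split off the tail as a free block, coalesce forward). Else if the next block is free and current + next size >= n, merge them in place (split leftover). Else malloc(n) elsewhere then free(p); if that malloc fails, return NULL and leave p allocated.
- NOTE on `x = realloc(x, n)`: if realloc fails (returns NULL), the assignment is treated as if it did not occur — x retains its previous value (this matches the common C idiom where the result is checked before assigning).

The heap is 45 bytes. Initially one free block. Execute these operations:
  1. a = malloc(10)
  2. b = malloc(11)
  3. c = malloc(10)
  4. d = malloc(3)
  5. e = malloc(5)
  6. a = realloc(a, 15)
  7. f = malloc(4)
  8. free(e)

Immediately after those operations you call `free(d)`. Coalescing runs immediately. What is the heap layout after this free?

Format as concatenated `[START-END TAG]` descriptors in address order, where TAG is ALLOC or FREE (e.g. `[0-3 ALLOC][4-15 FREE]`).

Answer: [0-9 ALLOC][10-20 ALLOC][21-30 ALLOC][31-38 FREE][39-42 ALLOC][43-44 FREE]

Derivation:
Op 1: a = malloc(10) -> a = 0; heap: [0-9 ALLOC][10-44 FREE]
Op 2: b = malloc(11) -> b = 10; heap: [0-9 ALLOC][10-20 ALLOC][21-44 FREE]
Op 3: c = malloc(10) -> c = 21; heap: [0-9 ALLOC][10-20 ALLOC][21-30 ALLOC][31-44 FREE]
Op 4: d = malloc(3) -> d = 31; heap: [0-9 ALLOC][10-20 ALLOC][21-30 ALLOC][31-33 ALLOC][34-44 FREE]
Op 5: e = malloc(5) -> e = 34; heap: [0-9 ALLOC][10-20 ALLOC][21-30 ALLOC][31-33 ALLOC][34-38 ALLOC][39-44 FREE]
Op 6: a = realloc(a, 15) -> NULL (a unchanged); heap: [0-9 ALLOC][10-20 ALLOC][21-30 ALLOC][31-33 ALLOC][34-38 ALLOC][39-44 FREE]
Op 7: f = malloc(4) -> f = 39; heap: [0-9 ALLOC][10-20 ALLOC][21-30 ALLOC][31-33 ALLOC][34-38 ALLOC][39-42 ALLOC][43-44 FREE]
Op 8: free(e) -> (freed e); heap: [0-9 ALLOC][10-20 ALLOC][21-30 ALLOC][31-33 ALLOC][34-38 FREE][39-42 ALLOC][43-44 FREE]
free(d): d = 31 -> block [31-33 ALLOC]; mark free, coalesce with adjacent free neighbors -> [0-9 ALLOC][10-20 ALLOC][21-30 ALLOC][31-38 FREE][39-42 ALLOC][43-44 FREE]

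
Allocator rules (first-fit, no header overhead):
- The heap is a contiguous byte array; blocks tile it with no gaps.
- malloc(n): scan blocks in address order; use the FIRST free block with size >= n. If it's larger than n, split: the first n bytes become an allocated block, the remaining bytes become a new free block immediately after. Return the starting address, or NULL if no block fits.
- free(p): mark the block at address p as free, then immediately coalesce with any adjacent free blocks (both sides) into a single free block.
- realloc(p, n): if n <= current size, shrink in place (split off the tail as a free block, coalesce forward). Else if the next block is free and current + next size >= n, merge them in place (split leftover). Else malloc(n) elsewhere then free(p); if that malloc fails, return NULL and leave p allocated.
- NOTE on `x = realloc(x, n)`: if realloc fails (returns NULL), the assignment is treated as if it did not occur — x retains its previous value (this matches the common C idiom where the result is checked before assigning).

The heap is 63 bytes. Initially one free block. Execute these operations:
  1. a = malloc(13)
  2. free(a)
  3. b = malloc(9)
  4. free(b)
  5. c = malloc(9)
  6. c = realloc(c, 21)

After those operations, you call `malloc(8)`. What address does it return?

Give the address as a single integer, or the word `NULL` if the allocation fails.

Answer: 21

Derivation:
Op 1: a = malloc(13) -> a = 0; heap: [0-12 ALLOC][13-62 FREE]
Op 2: free(a) -> (freed a); heap: [0-62 FREE]
Op 3: b = malloc(9) -> b = 0; heap: [0-8 ALLOC][9-62 FREE]
Op 4: free(b) -> (freed b); heap: [0-62 FREE]
Op 5: c = malloc(9) -> c = 0; heap: [0-8 ALLOC][9-62 FREE]
Op 6: c = realloc(c, 21) -> c = 0; heap: [0-20 ALLOC][21-62 FREE]
malloc(8): first-fit scan over [0-20 ALLOC][21-62 FREE] -> 21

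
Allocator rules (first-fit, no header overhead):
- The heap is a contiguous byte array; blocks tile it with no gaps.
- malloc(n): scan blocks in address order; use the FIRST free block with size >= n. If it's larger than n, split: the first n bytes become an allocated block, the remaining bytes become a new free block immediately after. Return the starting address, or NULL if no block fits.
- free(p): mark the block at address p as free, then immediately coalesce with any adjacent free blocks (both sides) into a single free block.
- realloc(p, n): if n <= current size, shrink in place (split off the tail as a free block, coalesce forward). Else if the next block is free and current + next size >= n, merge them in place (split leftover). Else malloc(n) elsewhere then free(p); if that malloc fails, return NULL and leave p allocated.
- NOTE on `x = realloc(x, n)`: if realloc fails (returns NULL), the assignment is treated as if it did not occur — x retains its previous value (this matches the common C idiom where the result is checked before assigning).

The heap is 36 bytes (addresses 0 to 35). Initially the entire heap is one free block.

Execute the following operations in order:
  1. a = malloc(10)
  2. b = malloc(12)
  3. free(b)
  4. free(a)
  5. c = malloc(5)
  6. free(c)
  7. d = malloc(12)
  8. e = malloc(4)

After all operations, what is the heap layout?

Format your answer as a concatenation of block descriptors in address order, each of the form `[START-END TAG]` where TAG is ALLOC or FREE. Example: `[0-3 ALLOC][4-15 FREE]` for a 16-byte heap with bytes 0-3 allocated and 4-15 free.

Op 1: a = malloc(10) -> a = 0; heap: [0-9 ALLOC][10-35 FREE]
Op 2: b = malloc(12) -> b = 10; heap: [0-9 ALLOC][10-21 ALLOC][22-35 FREE]
Op 3: free(b) -> (freed b); heap: [0-9 ALLOC][10-35 FREE]
Op 4: free(a) -> (freed a); heap: [0-35 FREE]
Op 5: c = malloc(5) -> c = 0; heap: [0-4 ALLOC][5-35 FREE]
Op 6: free(c) -> (freed c); heap: [0-35 FREE]
Op 7: d = malloc(12) -> d = 0; heap: [0-11 ALLOC][12-35 FREE]
Op 8: e = malloc(4) -> e = 12; heap: [0-11 ALLOC][12-15 ALLOC][16-35 FREE]

Answer: [0-11 ALLOC][12-15 ALLOC][16-35 FREE]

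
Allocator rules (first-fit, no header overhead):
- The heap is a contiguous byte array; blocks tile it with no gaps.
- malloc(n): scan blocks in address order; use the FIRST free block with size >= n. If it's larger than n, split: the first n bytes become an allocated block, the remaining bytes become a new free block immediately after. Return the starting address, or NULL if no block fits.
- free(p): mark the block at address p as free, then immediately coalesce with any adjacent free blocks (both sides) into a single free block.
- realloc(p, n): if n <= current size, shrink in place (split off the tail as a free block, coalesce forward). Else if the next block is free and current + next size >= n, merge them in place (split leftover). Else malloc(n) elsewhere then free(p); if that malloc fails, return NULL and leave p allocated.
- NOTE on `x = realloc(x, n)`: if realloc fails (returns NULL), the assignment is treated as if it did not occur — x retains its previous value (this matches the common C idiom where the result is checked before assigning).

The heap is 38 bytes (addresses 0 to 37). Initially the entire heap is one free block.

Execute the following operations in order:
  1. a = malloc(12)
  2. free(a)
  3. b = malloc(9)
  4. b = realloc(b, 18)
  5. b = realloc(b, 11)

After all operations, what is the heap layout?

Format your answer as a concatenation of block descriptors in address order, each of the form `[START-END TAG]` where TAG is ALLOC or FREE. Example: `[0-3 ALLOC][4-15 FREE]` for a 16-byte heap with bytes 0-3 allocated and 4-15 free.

Op 1: a = malloc(12) -> a = 0; heap: [0-11 ALLOC][12-37 FREE]
Op 2: free(a) -> (freed a); heap: [0-37 FREE]
Op 3: b = malloc(9) -> b = 0; heap: [0-8 ALLOC][9-37 FREE]
Op 4: b = realloc(b, 18) -> b = 0; heap: [0-17 ALLOC][18-37 FREE]
Op 5: b = realloc(b, 11) -> b = 0; heap: [0-10 ALLOC][11-37 FREE]

Answer: [0-10 ALLOC][11-37 FREE]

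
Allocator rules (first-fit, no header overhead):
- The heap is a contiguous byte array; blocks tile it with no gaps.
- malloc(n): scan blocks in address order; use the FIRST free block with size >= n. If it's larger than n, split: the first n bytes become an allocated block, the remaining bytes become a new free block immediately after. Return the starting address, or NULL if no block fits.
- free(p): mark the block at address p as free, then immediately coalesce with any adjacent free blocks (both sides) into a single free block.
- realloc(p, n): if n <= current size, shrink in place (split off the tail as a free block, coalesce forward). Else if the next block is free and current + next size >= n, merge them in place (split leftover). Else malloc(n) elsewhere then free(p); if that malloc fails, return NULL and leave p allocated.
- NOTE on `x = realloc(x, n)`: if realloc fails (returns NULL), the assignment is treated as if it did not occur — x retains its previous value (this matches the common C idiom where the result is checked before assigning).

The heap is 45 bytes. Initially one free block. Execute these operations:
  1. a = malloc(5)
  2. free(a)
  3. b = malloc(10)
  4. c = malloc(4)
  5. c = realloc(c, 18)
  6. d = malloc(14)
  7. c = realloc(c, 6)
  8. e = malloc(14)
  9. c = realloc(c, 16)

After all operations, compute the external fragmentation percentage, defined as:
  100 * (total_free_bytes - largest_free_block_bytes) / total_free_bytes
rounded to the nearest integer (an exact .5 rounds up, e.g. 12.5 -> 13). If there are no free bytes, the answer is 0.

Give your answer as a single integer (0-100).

Op 1: a = malloc(5) -> a = 0; heap: [0-4 ALLOC][5-44 FREE]
Op 2: free(a) -> (freed a); heap: [0-44 FREE]
Op 3: b = malloc(10) -> b = 0; heap: [0-9 ALLOC][10-44 FREE]
Op 4: c = malloc(4) -> c = 10; heap: [0-9 ALLOC][10-13 ALLOC][14-44 FREE]
Op 5: c = realloc(c, 18) -> c = 10; heap: [0-9 ALLOC][10-27 ALLOC][28-44 FREE]
Op 6: d = malloc(14) -> d = 28; heap: [0-9 ALLOC][10-27 ALLOC][28-41 ALLOC][42-44 FREE]
Op 7: c = realloc(c, 6) -> c = 10; heap: [0-9 ALLOC][10-15 ALLOC][16-27 FREE][28-41 ALLOC][42-44 FREE]
Op 8: e = malloc(14) -> e = NULL; heap: [0-9 ALLOC][10-15 ALLOC][16-27 FREE][28-41 ALLOC][42-44 FREE]
Op 9: c = realloc(c, 16) -> c = 10; heap: [0-9 ALLOC][10-25 ALLOC][26-27 FREE][28-41 ALLOC][42-44 FREE]
Free blocks: [2 3] total_free=5 largest=3 -> 100*(5-3)/5 = 200/5 = 40

Answer: 40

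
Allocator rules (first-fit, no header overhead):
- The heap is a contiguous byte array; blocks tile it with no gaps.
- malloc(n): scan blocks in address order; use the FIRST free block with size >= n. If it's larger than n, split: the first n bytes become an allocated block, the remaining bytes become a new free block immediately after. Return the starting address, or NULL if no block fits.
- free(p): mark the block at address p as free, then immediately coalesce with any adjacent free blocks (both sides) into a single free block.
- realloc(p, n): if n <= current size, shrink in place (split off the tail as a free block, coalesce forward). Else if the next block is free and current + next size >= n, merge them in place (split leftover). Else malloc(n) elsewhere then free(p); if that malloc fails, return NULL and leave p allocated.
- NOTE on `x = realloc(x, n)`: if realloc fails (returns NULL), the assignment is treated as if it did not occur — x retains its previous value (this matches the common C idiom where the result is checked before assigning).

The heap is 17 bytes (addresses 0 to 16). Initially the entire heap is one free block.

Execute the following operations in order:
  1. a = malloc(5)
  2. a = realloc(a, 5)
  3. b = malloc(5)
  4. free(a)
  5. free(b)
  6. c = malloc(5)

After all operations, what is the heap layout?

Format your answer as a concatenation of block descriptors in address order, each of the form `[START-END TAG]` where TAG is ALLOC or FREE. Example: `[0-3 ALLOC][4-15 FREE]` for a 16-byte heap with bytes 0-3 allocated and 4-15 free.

Op 1: a = malloc(5) -> a = 0; heap: [0-4 ALLOC][5-16 FREE]
Op 2: a = realloc(a, 5) -> a = 0; heap: [0-4 ALLOC][5-16 FREE]
Op 3: b = malloc(5) -> b = 5; heap: [0-4 ALLOC][5-9 ALLOC][10-16 FREE]
Op 4: free(a) -> (freed a); heap: [0-4 FREE][5-9 ALLOC][10-16 FREE]
Op 5: free(b) -> (freed b); heap: [0-16 FREE]
Op 6: c = malloc(5) -> c = 0; heap: [0-4 ALLOC][5-16 FREE]

Answer: [0-4 ALLOC][5-16 FREE]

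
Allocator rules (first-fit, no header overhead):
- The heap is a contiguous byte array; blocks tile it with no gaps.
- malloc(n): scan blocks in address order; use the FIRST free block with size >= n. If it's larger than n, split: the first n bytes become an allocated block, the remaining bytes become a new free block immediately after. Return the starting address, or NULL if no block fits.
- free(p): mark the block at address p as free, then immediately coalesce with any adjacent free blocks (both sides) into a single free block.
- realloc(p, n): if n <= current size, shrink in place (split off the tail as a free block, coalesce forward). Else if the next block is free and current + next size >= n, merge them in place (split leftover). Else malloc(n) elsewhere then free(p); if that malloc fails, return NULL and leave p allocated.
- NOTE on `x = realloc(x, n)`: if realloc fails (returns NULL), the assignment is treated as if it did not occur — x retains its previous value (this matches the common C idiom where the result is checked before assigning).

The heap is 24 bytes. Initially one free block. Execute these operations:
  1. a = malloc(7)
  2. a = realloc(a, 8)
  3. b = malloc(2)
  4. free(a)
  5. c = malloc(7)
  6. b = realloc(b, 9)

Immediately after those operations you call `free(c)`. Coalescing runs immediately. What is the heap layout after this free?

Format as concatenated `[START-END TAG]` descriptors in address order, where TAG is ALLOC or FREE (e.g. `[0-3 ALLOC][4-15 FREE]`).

Op 1: a = malloc(7) -> a = 0; heap: [0-6 ALLOC][7-23 FREE]
Op 2: a = realloc(a, 8) -> a = 0; heap: [0-7 ALLOC][8-23 FREE]
Op 3: b = malloc(2) -> b = 8; heap: [0-7 ALLOC][8-9 ALLOC][10-23 FREE]
Op 4: free(a) -> (freed a); heap: [0-7 FREE][8-9 ALLOC][10-23 FREE]
Op 5: c = malloc(7) -> c = 0; heap: [0-6 ALLOC][7-7 FREE][8-9 ALLOC][10-23 FREE]
Op 6: b = realloc(b, 9) -> b = 8; heap: [0-6 ALLOC][7-7 FREE][8-16 ALLOC][17-23 FREE]
free(c): c = 0 -> block [0-6 ALLOC]; mark free, coalesce with adjacent free neighbors -> [0-7 FREE][8-16 ALLOC][17-23 FREE]

Answer: [0-7 FREE][8-16 ALLOC][17-23 FREE]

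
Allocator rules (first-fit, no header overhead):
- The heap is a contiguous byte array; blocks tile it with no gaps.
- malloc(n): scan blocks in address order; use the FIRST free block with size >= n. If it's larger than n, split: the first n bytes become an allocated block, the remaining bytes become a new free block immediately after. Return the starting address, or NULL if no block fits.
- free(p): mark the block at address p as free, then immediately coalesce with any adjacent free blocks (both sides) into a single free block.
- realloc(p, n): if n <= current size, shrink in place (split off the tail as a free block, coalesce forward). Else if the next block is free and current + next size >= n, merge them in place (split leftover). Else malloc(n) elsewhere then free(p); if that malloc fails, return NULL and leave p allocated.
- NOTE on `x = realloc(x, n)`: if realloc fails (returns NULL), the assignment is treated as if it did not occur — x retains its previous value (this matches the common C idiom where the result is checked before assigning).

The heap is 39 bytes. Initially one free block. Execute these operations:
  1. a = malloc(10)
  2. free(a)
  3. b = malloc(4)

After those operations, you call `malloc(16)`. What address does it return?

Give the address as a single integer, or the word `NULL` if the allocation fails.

Answer: 4

Derivation:
Op 1: a = malloc(10) -> a = 0; heap: [0-9 ALLOC][10-38 FREE]
Op 2: free(a) -> (freed a); heap: [0-38 FREE]
Op 3: b = malloc(4) -> b = 0; heap: [0-3 ALLOC][4-38 FREE]
malloc(16): first-fit scan over [0-3 ALLOC][4-38 FREE] -> 4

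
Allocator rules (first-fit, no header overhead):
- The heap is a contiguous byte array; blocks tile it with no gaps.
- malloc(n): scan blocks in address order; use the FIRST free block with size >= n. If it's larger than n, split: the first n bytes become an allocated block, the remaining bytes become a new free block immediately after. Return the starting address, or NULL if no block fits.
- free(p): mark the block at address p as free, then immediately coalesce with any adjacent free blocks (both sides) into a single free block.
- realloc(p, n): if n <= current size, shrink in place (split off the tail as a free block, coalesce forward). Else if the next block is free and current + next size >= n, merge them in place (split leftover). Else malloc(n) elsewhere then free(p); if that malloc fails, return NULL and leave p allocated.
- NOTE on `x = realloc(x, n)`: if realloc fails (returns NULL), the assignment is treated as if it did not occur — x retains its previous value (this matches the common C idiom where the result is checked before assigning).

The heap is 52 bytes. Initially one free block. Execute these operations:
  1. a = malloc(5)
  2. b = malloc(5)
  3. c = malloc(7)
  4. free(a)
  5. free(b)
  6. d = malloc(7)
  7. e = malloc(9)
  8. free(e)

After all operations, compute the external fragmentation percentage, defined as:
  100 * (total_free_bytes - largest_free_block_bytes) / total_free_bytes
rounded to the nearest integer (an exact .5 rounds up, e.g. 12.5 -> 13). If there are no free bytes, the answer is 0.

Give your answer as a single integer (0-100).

Op 1: a = malloc(5) -> a = 0; heap: [0-4 ALLOC][5-51 FREE]
Op 2: b = malloc(5) -> b = 5; heap: [0-4 ALLOC][5-9 ALLOC][10-51 FREE]
Op 3: c = malloc(7) -> c = 10; heap: [0-4 ALLOC][5-9 ALLOC][10-16 ALLOC][17-51 FREE]
Op 4: free(a) -> (freed a); heap: [0-4 FREE][5-9 ALLOC][10-16 ALLOC][17-51 FREE]
Op 5: free(b) -> (freed b); heap: [0-9 FREE][10-16 ALLOC][17-51 FREE]
Op 6: d = malloc(7) -> d = 0; heap: [0-6 ALLOC][7-9 FREE][10-16 ALLOC][17-51 FREE]
Op 7: e = malloc(9) -> e = 17; heap: [0-6 ALLOC][7-9 FREE][10-16 ALLOC][17-25 ALLOC][26-51 FREE]
Op 8: free(e) -> (freed e); heap: [0-6 ALLOC][7-9 FREE][10-16 ALLOC][17-51 FREE]
Free blocks: [3 35] total_free=38 largest=35 -> 100*(38-35)/38 = 300/38 ≈ 7.895 -> rounds to 8

Answer: 8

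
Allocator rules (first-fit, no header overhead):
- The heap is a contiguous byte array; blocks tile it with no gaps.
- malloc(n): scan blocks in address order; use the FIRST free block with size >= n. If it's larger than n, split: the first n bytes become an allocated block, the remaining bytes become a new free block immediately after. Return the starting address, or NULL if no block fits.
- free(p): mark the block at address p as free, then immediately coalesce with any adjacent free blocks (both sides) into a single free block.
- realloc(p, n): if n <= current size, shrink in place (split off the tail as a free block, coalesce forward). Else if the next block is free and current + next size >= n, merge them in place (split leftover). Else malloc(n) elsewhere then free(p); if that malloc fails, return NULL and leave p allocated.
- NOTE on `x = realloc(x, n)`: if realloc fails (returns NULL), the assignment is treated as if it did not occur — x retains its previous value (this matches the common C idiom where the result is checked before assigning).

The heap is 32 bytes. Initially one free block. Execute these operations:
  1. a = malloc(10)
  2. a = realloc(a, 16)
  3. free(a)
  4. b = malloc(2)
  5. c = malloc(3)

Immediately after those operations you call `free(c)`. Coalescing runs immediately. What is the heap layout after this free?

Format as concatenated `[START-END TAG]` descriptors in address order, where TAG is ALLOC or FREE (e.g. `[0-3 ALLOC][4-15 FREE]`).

Op 1: a = malloc(10) -> a = 0; heap: [0-9 ALLOC][10-31 FREE]
Op 2: a = realloc(a, 16) -> a = 0; heap: [0-15 ALLOC][16-31 FREE]
Op 3: free(a) -> (freed a); heap: [0-31 FREE]
Op 4: b = malloc(2) -> b = 0; heap: [0-1 ALLOC][2-31 FREE]
Op 5: c = malloc(3) -> c = 2; heap: [0-1 ALLOC][2-4 ALLOC][5-31 FREE]
free(c): c = 2 -> block [2-4 ALLOC]; mark free, coalesce with adjacent free neighbors -> [0-1 ALLOC][2-31 FREE]

Answer: [0-1 ALLOC][2-31 FREE]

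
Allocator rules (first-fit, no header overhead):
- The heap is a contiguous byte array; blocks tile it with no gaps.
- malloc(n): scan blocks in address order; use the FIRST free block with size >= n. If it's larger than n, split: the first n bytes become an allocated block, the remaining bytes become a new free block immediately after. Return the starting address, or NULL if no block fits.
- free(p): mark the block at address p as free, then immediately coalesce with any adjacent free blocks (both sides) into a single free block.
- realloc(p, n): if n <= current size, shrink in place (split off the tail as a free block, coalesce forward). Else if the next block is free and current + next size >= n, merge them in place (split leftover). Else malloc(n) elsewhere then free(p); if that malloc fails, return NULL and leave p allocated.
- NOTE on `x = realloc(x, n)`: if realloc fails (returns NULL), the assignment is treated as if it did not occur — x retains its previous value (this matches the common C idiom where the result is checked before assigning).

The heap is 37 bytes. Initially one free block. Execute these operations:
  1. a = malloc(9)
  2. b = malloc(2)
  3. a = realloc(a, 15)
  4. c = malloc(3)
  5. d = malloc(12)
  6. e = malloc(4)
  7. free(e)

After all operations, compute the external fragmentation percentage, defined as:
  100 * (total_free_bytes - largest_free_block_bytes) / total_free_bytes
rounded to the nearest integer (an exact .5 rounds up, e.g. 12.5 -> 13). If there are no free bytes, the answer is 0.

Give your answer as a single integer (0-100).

Answer: 35

Derivation:
Op 1: a = malloc(9) -> a = 0; heap: [0-8 ALLOC][9-36 FREE]
Op 2: b = malloc(2) -> b = 9; heap: [0-8 ALLOC][9-10 ALLOC][11-36 FREE]
Op 3: a = realloc(a, 15) -> a = 11; heap: [0-8 FREE][9-10 ALLOC][11-25 ALLOC][26-36 FREE]
Op 4: c = malloc(3) -> c = 0; heap: [0-2 ALLOC][3-8 FREE][9-10 ALLOC][11-25 ALLOC][26-36 FREE]
Op 5: d = malloc(12) -> d = NULL; heap: [0-2 ALLOC][3-8 FREE][9-10 ALLOC][11-25 ALLOC][26-36 FREE]
Op 6: e = malloc(4) -> e = 3; heap: [0-2 ALLOC][3-6 ALLOC][7-8 FREE][9-10 ALLOC][11-25 ALLOC][26-36 FREE]
Op 7: free(e) -> (freed e); heap: [0-2 ALLOC][3-8 FREE][9-10 ALLOC][11-25 ALLOC][26-36 FREE]
Free blocks: [6 11] total_free=17 largest=11 -> 100*(17-11)/17 = 600/17 ≈ 35.294 -> rounds to 35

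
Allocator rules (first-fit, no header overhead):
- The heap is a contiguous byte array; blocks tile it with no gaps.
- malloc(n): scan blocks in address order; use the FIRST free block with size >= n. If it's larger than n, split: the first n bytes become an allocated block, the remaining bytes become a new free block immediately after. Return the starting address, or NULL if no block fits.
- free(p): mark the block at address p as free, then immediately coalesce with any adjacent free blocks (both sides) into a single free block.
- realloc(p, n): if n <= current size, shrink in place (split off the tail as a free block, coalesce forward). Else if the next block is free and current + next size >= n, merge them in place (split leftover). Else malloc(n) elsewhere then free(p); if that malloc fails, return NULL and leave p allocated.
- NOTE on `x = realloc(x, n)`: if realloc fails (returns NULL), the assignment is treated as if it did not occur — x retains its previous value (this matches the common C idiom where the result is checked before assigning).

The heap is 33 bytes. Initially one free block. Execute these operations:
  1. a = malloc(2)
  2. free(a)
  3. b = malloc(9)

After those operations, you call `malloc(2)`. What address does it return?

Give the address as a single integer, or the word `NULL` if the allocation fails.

Op 1: a = malloc(2) -> a = 0; heap: [0-1 ALLOC][2-32 FREE]
Op 2: free(a) -> (freed a); heap: [0-32 FREE]
Op 3: b = malloc(9) -> b = 0; heap: [0-8 ALLOC][9-32 FREE]
malloc(2): first-fit scan over [0-8 ALLOC][9-32 FREE] -> 9

Answer: 9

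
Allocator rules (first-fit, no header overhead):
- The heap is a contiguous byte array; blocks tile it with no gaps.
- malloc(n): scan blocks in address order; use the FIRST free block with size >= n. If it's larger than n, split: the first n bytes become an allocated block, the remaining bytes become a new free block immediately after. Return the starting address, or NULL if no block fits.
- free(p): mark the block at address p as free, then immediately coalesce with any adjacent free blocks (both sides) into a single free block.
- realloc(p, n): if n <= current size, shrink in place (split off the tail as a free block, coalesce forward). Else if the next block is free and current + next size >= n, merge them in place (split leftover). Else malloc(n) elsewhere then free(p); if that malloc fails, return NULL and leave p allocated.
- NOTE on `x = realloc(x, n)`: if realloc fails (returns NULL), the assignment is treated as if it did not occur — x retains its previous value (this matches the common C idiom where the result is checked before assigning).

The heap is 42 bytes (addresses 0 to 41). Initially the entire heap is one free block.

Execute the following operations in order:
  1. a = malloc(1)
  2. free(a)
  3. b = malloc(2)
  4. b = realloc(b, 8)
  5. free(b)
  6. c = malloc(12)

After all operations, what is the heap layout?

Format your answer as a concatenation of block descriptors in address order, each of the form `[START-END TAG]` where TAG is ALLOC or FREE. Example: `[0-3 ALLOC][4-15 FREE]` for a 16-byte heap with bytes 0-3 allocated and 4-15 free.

Op 1: a = malloc(1) -> a = 0; heap: [0-0 ALLOC][1-41 FREE]
Op 2: free(a) -> (freed a); heap: [0-41 FREE]
Op 3: b = malloc(2) -> b = 0; heap: [0-1 ALLOC][2-41 FREE]
Op 4: b = realloc(b, 8) -> b = 0; heap: [0-7 ALLOC][8-41 FREE]
Op 5: free(b) -> (freed b); heap: [0-41 FREE]
Op 6: c = malloc(12) -> c = 0; heap: [0-11 ALLOC][12-41 FREE]

Answer: [0-11 ALLOC][12-41 FREE]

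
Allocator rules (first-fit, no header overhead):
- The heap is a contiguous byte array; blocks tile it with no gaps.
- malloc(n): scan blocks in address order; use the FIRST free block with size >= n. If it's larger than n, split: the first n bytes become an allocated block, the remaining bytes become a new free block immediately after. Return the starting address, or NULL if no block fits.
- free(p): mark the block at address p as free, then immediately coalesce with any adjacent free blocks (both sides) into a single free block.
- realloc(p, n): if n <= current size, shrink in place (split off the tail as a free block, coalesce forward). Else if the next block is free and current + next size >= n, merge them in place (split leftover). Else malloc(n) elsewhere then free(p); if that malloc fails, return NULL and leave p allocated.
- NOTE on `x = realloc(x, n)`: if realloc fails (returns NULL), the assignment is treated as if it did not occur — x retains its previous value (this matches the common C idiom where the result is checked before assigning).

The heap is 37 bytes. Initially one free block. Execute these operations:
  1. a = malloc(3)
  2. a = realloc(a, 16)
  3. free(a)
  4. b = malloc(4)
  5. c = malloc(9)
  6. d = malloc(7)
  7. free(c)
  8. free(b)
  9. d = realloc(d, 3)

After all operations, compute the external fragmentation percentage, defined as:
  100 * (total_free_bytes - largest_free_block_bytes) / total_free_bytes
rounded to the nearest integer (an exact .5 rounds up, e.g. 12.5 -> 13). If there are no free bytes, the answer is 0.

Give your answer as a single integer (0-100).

Op 1: a = malloc(3) -> a = 0; heap: [0-2 ALLOC][3-36 FREE]
Op 2: a = realloc(a, 16) -> a = 0; heap: [0-15 ALLOC][16-36 FREE]
Op 3: free(a) -> (freed a); heap: [0-36 FREE]
Op 4: b = malloc(4) -> b = 0; heap: [0-3 ALLOC][4-36 FREE]
Op 5: c = malloc(9) -> c = 4; heap: [0-3 ALLOC][4-12 ALLOC][13-36 FREE]
Op 6: d = malloc(7) -> d = 13; heap: [0-3 ALLOC][4-12 ALLOC][13-19 ALLOC][20-36 FREE]
Op 7: free(c) -> (freed c); heap: [0-3 ALLOC][4-12 FREE][13-19 ALLOC][20-36 FREE]
Op 8: free(b) -> (freed b); heap: [0-12 FREE][13-19 ALLOC][20-36 FREE]
Op 9: d = realloc(d, 3) -> d = 13; heap: [0-12 FREE][13-15 ALLOC][16-36 FREE]
Free blocks: [13 21] total_free=34 largest=21 -> 100*(34-21)/34 = 1300/34 ≈ 38.235 -> rounds to 38

Answer: 38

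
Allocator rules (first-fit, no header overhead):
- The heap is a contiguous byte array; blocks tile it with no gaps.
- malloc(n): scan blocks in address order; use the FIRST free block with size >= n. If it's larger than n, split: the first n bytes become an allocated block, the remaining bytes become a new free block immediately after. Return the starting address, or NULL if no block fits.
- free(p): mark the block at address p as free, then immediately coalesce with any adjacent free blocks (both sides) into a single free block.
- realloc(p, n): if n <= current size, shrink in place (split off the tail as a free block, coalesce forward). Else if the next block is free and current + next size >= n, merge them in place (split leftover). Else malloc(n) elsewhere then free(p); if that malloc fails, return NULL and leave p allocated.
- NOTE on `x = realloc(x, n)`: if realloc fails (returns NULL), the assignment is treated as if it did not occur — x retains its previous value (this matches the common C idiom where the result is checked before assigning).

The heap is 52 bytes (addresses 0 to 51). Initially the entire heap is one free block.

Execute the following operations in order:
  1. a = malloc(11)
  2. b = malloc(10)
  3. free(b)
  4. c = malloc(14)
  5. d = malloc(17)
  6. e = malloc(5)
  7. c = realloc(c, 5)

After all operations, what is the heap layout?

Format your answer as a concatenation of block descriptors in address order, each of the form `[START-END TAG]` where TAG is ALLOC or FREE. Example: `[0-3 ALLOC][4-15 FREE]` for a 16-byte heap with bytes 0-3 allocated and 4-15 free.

Op 1: a = malloc(11) -> a = 0; heap: [0-10 ALLOC][11-51 FREE]
Op 2: b = malloc(10) -> b = 11; heap: [0-10 ALLOC][11-20 ALLOC][21-51 FREE]
Op 3: free(b) -> (freed b); heap: [0-10 ALLOC][11-51 FREE]
Op 4: c = malloc(14) -> c = 11; heap: [0-10 ALLOC][11-24 ALLOC][25-51 FREE]
Op 5: d = malloc(17) -> d = 25; heap: [0-10 ALLOC][11-24 ALLOC][25-41 ALLOC][42-51 FREE]
Op 6: e = malloc(5) -> e = 42; heap: [0-10 ALLOC][11-24 ALLOC][25-41 ALLOC][42-46 ALLOC][47-51 FREE]
Op 7: c = realloc(c, 5) -> c = 11; heap: [0-10 ALLOC][11-15 ALLOC][16-24 FREE][25-41 ALLOC][42-46 ALLOC][47-51 FREE]

Answer: [0-10 ALLOC][11-15 ALLOC][16-24 FREE][25-41 ALLOC][42-46 ALLOC][47-51 FREE]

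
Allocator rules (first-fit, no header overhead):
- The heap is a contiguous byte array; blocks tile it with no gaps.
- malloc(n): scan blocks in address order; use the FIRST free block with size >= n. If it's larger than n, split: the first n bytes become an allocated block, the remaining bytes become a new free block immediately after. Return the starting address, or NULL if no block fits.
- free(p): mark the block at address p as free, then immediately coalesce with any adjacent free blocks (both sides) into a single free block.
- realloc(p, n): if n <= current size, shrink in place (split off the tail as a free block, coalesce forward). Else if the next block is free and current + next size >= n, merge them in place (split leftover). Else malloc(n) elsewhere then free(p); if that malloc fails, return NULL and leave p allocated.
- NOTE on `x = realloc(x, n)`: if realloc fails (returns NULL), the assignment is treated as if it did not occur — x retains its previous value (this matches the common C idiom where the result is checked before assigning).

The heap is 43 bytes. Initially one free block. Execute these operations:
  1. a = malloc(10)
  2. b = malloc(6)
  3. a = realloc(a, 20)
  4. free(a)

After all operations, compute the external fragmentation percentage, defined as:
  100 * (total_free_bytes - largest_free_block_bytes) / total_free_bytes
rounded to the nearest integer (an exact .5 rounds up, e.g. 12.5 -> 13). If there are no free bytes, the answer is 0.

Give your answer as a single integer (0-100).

Op 1: a = malloc(10) -> a = 0; heap: [0-9 ALLOC][10-42 FREE]
Op 2: b = malloc(6) -> b = 10; heap: [0-9 ALLOC][10-15 ALLOC][16-42 FREE]
Op 3: a = realloc(a, 20) -> a = 16; heap: [0-9 FREE][10-15 ALLOC][16-35 ALLOC][36-42 FREE]
Op 4: free(a) -> (freed a); heap: [0-9 FREE][10-15 ALLOC][16-42 FREE]
Free blocks: [10 27] total_free=37 largest=27 -> 100*(37-27)/37 = 1000/37 ≈ 27.027 -> rounds to 27

Answer: 27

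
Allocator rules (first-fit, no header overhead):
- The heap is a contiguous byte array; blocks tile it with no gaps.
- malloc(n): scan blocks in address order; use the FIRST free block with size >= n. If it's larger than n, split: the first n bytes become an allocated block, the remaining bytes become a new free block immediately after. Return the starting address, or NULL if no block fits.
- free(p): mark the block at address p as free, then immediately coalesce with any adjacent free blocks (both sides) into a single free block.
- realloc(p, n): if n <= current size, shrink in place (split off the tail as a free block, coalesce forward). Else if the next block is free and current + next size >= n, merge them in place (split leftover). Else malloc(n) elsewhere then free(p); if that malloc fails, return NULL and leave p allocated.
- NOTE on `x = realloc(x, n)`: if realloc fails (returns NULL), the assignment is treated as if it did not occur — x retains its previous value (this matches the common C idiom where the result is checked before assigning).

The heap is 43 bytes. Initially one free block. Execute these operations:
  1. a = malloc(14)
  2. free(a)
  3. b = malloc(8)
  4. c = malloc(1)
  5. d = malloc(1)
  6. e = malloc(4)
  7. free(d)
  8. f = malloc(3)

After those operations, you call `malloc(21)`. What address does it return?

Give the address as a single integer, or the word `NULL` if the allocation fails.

Answer: 17

Derivation:
Op 1: a = malloc(14) -> a = 0; heap: [0-13 ALLOC][14-42 FREE]
Op 2: free(a) -> (freed a); heap: [0-42 FREE]
Op 3: b = malloc(8) -> b = 0; heap: [0-7 ALLOC][8-42 FREE]
Op 4: c = malloc(1) -> c = 8; heap: [0-7 ALLOC][8-8 ALLOC][9-42 FREE]
Op 5: d = malloc(1) -> d = 9; heap: [0-7 ALLOC][8-8 ALLOC][9-9 ALLOC][10-42 FREE]
Op 6: e = malloc(4) -> e = 10; heap: [0-7 ALLOC][8-8 ALLOC][9-9 ALLOC][10-13 ALLOC][14-42 FREE]
Op 7: free(d) -> (freed d); heap: [0-7 ALLOC][8-8 ALLOC][9-9 FREE][10-13 ALLOC][14-42 FREE]
Op 8: f = malloc(3) -> f = 14; heap: [0-7 ALLOC][8-8 ALLOC][9-9 FREE][10-13 ALLOC][14-16 ALLOC][17-42 FREE]
malloc(21): first-fit scan over [0-7 ALLOC][8-8 ALLOC][9-9 FREE][10-13 ALLOC][14-16 ALLOC][17-42 FREE] -> 17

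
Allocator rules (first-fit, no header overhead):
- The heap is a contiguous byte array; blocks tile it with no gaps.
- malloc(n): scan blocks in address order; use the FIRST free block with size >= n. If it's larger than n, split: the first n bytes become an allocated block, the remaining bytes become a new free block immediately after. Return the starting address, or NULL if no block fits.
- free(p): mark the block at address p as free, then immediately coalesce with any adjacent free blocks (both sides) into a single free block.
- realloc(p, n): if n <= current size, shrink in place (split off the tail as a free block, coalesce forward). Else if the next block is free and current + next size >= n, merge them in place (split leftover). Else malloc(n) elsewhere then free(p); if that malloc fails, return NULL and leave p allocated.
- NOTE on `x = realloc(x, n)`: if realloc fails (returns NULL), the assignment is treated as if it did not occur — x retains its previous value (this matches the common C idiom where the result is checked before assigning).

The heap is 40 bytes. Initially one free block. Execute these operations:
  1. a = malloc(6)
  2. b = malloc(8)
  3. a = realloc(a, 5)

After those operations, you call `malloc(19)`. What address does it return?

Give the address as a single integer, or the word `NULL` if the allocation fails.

Op 1: a = malloc(6) -> a = 0; heap: [0-5 ALLOC][6-39 FREE]
Op 2: b = malloc(8) -> b = 6; heap: [0-5 ALLOC][6-13 ALLOC][14-39 FREE]
Op 3: a = realloc(a, 5) -> a = 0; heap: [0-4 ALLOC][5-5 FREE][6-13 ALLOC][14-39 FREE]
malloc(19): first-fit scan over [0-4 ALLOC][5-5 FREE][6-13 ALLOC][14-39 FREE] -> 14

Answer: 14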